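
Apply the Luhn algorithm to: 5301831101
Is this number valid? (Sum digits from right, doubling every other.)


Luhn sum = 19
19 mod 10 = 9

Invalid (Luhn sum mod 10 = 9)


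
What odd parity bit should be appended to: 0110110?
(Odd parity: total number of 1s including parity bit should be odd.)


Number of 1s in data: 4
Parity bit: 1

1


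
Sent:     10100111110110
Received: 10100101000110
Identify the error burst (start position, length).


XOR: 00000010110000

Burst at position 6, length 4


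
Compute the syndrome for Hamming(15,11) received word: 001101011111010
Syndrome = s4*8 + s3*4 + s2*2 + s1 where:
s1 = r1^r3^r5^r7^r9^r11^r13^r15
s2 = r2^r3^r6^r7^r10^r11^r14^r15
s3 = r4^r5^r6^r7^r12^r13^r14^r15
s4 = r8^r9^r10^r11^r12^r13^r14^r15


s1=1, s2=1, s3=0, s4=0

Syndrome = 3 (error at position 3)


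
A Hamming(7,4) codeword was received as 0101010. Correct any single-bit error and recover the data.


Syndrome = 0: no error detected

Data: 0010 (no errors)


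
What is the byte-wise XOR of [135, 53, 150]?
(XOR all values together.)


XOR chain: 135 ^ 53 ^ 150 = 36

36


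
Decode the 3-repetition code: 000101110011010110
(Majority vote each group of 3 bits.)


Groups: 000, 101, 110, 011, 010, 110
Majority votes: 011101

011101


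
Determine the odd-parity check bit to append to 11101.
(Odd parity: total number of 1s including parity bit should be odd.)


Number of 1s in data: 4
Parity bit: 1

1


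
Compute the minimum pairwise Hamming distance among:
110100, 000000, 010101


Comparing all pairs, minimum distance: 2
Can detect 1 errors, correct 0 errors

2


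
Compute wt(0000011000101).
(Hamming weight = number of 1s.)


Counting 1s in 0000011000101

4


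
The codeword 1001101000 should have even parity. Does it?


Number of 1s: 4

Yes, parity is correct (4 ones)


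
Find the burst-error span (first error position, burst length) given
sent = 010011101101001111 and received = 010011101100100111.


XOR: 000000000001101000

Burst at position 11, length 4


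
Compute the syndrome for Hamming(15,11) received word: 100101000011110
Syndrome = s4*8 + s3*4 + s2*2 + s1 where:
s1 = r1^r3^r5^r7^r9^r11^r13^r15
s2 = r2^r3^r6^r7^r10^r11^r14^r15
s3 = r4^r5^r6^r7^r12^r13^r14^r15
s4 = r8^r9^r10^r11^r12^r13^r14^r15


s1=1, s2=1, s3=1, s4=0

Syndrome = 7 (error at position 7)


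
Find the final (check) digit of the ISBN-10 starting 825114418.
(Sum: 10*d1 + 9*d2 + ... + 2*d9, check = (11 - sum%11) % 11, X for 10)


Weighted sum: 206
206 mod 11 = 8

Check digit: 3


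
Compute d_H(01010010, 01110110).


XOR: 00100100
Count of 1s: 2

2


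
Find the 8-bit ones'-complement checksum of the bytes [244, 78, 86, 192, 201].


Sum = 801 mod 256 = 33
Complement = 222

222


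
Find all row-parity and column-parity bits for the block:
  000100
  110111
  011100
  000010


Row parities: 1111
Column parities: 101101

Row P: 1111, Col P: 101101, Corner: 0


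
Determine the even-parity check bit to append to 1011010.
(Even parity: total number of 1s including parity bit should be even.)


Number of 1s in data: 4
Parity bit: 0

0


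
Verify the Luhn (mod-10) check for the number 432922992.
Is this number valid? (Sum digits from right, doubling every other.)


Luhn sum = 47
47 mod 10 = 7

Invalid (Luhn sum mod 10 = 7)


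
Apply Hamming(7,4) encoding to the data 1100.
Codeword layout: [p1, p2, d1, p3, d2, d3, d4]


Parity bits: p1=0, p2=1, p3=1

0111100


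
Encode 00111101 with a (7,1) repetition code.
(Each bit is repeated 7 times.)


Each bit -> 7 copies

00000000000000111111111111111111111111111100000001111111


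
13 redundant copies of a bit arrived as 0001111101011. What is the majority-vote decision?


Ones: 8 out of 13
Threshold: 7

1 (8/13 voted 1)


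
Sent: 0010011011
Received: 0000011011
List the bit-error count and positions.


XOR: 0010000000

1 error(s) at position(s): 2


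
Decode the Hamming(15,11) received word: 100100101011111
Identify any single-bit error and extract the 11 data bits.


Syndrome = 0: no error detected

Data: 00011011111 (no errors)


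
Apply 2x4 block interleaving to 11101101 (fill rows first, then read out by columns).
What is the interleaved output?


Matrix:
  1110
  1101
Read columns: 11111001

11111001


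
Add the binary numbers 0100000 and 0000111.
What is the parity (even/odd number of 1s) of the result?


0100000 = 32
0000111 = 7
Sum = 39 = 100111
1s count = 4

even parity (4 ones in 100111)


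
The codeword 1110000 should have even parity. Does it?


Number of 1s: 3

No, parity error (3 ones)


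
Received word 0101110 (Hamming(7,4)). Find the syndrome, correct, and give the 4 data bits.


Syndrome = 5: error at position 5

Data: 0010 (corrected bit 5)


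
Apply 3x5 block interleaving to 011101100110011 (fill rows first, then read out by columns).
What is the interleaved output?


Matrix:
  01110
  11001
  10011
Read columns: 011110100101011

011110100101011


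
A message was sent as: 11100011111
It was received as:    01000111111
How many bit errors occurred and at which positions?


XOR: 10100100000

3 error(s) at position(s): 0, 2, 5


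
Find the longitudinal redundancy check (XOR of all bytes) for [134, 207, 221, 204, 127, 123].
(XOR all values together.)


XOR chain: 134 ^ 207 ^ 221 ^ 204 ^ 127 ^ 123 = 92

92


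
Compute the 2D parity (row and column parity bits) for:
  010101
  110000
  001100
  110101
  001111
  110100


Row parities: 100001
Column parities: 100111

Row P: 100001, Col P: 100111, Corner: 0


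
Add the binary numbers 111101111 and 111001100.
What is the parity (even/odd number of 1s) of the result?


111101111 = 495
111001100 = 460
Sum = 955 = 1110111011
1s count = 8

even parity (8 ones in 1110111011)


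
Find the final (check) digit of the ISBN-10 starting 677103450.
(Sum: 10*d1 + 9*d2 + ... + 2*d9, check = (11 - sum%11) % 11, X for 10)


Weighted sum: 232
232 mod 11 = 1

Check digit: X


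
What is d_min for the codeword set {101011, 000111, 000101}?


Comparing all pairs, minimum distance: 1
Can detect 0 errors, correct 0 errors

1


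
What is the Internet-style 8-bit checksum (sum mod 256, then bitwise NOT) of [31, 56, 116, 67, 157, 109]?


Sum = 536 mod 256 = 24
Complement = 231

231


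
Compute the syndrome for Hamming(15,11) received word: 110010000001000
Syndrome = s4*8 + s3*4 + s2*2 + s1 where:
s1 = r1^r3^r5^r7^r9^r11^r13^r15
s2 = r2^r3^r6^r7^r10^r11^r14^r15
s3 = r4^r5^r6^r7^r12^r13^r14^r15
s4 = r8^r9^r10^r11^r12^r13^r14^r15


s1=0, s2=1, s3=0, s4=1

Syndrome = 10 (error at position 10)


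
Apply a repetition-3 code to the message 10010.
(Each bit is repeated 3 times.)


Each bit -> 3 copies

111000000111000


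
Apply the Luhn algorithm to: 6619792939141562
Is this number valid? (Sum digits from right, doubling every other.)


Luhn sum = 80
80 mod 10 = 0

Valid (Luhn sum mod 10 = 0)


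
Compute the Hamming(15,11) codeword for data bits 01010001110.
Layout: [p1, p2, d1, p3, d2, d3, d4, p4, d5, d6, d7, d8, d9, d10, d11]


Parity bits: p1=1, p2=0, p3=1, p4=1

100110110001110


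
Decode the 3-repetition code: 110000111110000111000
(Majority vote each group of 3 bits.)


Groups: 110, 000, 111, 110, 000, 111, 000
Majority votes: 1011010

1011010


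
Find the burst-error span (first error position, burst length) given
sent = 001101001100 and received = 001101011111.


XOR: 000000010011

Burst at position 7, length 5


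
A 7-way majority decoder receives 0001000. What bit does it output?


Ones: 1 out of 7
Threshold: 4

0 (1/7 voted 1)


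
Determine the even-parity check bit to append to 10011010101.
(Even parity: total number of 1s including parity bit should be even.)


Number of 1s in data: 6
Parity bit: 0

0


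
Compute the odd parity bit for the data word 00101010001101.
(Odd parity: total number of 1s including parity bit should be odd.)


Number of 1s in data: 6
Parity bit: 1

1


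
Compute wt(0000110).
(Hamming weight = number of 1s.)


Counting 1s in 0000110

2


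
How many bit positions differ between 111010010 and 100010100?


XOR: 011000110
Count of 1s: 4

4


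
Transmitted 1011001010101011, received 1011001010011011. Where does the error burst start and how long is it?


XOR: 0000000000110000

Burst at position 10, length 2


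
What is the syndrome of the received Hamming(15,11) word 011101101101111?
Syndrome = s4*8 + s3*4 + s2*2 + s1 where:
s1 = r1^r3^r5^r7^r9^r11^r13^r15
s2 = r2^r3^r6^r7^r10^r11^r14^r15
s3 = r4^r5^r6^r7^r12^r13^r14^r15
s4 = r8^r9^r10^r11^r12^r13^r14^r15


s1=1, s2=1, s3=1, s4=0

Syndrome = 7 (error at position 7)


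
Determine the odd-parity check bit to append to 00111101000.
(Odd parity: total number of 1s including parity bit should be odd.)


Number of 1s in data: 5
Parity bit: 0

0


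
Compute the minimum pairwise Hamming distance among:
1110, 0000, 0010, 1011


Comparing all pairs, minimum distance: 1
Can detect 0 errors, correct 0 errors

1


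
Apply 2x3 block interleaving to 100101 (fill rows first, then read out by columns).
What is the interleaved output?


Matrix:
  100
  101
Read columns: 110001

110001


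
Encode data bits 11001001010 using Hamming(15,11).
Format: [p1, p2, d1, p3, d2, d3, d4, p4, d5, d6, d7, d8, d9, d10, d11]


Parity bits: p1=1, p2=0, p3=1, p4=1

101110011001010


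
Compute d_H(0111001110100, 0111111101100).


XOR: 0000110011000
Count of 1s: 4

4


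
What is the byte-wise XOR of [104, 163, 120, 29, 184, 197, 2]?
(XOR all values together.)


XOR chain: 104 ^ 163 ^ 120 ^ 29 ^ 184 ^ 197 ^ 2 = 209

209


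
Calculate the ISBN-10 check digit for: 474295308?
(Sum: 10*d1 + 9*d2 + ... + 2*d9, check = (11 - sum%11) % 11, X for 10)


Weighted sum: 256
256 mod 11 = 3

Check digit: 8


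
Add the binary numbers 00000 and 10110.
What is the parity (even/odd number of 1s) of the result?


00000 = 0
10110 = 22
Sum = 22 = 10110
1s count = 3

odd parity (3 ones in 10110)


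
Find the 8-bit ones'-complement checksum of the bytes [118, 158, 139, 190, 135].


Sum = 740 mod 256 = 228
Complement = 27

27


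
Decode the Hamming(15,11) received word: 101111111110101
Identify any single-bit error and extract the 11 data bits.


Syndrome = 0: no error detected

Data: 11111110101 (no errors)


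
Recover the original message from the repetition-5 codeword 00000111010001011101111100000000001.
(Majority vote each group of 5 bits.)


Groups: 00000, 11101, 00010, 11101, 11110, 00000, 00001
Majority votes: 0101100

0101100


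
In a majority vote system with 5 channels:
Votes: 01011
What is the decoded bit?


Ones: 3 out of 5
Threshold: 3

1 (3/5 voted 1)


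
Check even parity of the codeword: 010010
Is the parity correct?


Number of 1s: 2

Yes, parity is correct (2 ones)


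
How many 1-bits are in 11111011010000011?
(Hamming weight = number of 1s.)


Counting 1s in 11111011010000011

10


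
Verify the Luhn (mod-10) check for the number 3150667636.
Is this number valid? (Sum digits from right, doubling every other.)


Luhn sum = 40
40 mod 10 = 0

Valid (Luhn sum mod 10 = 0)


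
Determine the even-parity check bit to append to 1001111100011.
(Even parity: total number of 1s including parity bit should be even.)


Number of 1s in data: 8
Parity bit: 0

0


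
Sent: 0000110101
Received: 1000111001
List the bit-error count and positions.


XOR: 1000001100

3 error(s) at position(s): 0, 6, 7


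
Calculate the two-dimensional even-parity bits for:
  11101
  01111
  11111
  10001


Row parities: 0010
Column parities: 11100

Row P: 0010, Col P: 11100, Corner: 1


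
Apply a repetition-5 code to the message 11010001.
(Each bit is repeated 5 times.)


Each bit -> 5 copies

1111111111000001111100000000000000011111


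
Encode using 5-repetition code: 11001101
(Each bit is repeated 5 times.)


Each bit -> 5 copies

1111111111000000000011111111110000011111


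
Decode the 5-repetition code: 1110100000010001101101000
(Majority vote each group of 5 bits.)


Groups: 11101, 00000, 01000, 11011, 01000
Majority votes: 10010

10010


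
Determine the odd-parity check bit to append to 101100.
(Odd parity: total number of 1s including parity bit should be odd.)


Number of 1s in data: 3
Parity bit: 0

0


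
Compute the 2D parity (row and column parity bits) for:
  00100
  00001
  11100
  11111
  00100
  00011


Row parities: 111110
Column parities: 00001

Row P: 111110, Col P: 00001, Corner: 1


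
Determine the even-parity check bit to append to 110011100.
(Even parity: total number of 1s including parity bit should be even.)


Number of 1s in data: 5
Parity bit: 1

1


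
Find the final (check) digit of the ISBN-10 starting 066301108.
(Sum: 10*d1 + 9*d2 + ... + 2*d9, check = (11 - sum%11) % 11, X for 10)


Weighted sum: 148
148 mod 11 = 5

Check digit: 6


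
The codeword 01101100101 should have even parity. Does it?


Number of 1s: 6

Yes, parity is correct (6 ones)


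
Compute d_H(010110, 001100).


XOR: 011010
Count of 1s: 3

3


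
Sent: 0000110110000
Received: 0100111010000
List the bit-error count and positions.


XOR: 0100001100000

3 error(s) at position(s): 1, 6, 7


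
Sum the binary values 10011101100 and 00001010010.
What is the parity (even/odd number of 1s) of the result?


10011101100 = 1260
00001010010 = 82
Sum = 1342 = 10100111110
1s count = 7

odd parity (7 ones in 10100111110)


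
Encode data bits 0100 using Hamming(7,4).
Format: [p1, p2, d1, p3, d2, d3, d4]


Parity bits: p1=1, p2=0, p3=1

1001100


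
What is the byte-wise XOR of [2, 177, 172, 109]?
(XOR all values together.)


XOR chain: 2 ^ 177 ^ 172 ^ 109 = 114

114


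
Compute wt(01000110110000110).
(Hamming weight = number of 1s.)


Counting 1s in 01000110110000110

7


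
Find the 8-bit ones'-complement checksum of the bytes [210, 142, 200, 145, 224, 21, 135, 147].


Sum = 1224 mod 256 = 200
Complement = 55

55


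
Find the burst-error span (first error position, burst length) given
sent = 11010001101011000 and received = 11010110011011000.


XOR: 00000111110000000

Burst at position 5, length 5


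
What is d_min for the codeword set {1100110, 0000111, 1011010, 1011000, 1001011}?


Comparing all pairs, minimum distance: 1
Can detect 0 errors, correct 0 errors

1


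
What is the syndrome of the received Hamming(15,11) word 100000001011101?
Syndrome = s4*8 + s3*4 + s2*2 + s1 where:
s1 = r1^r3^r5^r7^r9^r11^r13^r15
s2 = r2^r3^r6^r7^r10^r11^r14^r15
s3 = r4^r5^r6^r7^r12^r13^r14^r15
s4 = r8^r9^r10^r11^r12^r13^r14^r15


s1=1, s2=0, s3=1, s4=1

Syndrome = 13 (error at position 13)


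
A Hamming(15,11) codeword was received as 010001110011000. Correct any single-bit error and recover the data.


Syndrome = 12: error at position 12

Data: 00110010000 (corrected bit 12)


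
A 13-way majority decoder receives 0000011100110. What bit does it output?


Ones: 5 out of 13
Threshold: 7

0 (5/13 voted 1)


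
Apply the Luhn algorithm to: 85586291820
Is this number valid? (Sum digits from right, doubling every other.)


Luhn sum = 54
54 mod 10 = 4

Invalid (Luhn sum mod 10 = 4)


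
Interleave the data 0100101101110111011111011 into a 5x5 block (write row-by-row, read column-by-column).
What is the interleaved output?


Matrix:
  01001
  01101
  11011
  10111
  11011
Read columns: 0011111101010100011111111

0011111101010100011111111


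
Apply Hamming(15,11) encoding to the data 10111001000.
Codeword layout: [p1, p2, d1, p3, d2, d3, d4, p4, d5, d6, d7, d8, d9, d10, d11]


Parity bits: p1=1, p2=1, p3=1, p4=0

111101101001000


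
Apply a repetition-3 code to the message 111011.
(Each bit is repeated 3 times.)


Each bit -> 3 copies

111111111000111111


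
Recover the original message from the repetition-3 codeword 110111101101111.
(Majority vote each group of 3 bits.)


Groups: 110, 111, 101, 101, 111
Majority votes: 11111

11111


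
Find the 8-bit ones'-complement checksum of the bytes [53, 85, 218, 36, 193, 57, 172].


Sum = 814 mod 256 = 46
Complement = 209

209


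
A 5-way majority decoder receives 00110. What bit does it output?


Ones: 2 out of 5
Threshold: 3

0 (2/5 voted 1)


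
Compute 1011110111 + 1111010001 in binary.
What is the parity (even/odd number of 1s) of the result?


1011110111 = 759
1111010001 = 977
Sum = 1736 = 11011001000
1s count = 5

odd parity (5 ones in 11011001000)


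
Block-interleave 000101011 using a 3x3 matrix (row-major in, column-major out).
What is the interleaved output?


Matrix:
  000
  101
  011
Read columns: 010001011

010001011


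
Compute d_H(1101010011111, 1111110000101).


XOR: 0010100011010
Count of 1s: 5

5


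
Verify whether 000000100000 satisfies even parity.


Number of 1s: 1

No, parity error (1 ones)


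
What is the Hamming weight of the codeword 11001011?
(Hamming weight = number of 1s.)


Counting 1s in 11001011

5


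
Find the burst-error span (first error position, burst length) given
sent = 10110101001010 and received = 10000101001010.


XOR: 00110000000000

Burst at position 2, length 2


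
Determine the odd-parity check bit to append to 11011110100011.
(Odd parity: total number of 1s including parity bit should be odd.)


Number of 1s in data: 9
Parity bit: 0

0


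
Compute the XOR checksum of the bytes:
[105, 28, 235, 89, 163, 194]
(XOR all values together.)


XOR chain: 105 ^ 28 ^ 235 ^ 89 ^ 163 ^ 194 = 166

166


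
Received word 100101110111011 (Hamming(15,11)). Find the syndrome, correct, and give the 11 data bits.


Syndrome = 0: no error detected

Data: 00110111011 (no errors)


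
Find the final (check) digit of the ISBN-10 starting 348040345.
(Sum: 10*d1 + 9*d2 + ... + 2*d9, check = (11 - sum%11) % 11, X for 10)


Weighted sum: 188
188 mod 11 = 1

Check digit: X


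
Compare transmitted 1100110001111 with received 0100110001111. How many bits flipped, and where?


XOR: 1000000000000

1 error(s) at position(s): 0


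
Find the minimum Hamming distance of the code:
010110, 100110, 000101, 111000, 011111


Comparing all pairs, minimum distance: 2
Can detect 1 errors, correct 0 errors

2


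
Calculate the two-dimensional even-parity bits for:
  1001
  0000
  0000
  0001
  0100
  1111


Row parities: 000110
Column parities: 0011

Row P: 000110, Col P: 0011, Corner: 0


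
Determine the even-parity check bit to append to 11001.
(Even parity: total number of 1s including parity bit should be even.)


Number of 1s in data: 3
Parity bit: 1

1


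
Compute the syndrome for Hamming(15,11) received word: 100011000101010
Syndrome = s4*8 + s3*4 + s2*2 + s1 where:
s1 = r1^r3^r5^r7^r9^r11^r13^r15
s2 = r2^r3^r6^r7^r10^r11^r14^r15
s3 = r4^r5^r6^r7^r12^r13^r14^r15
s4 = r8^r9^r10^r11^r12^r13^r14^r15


s1=0, s2=1, s3=0, s4=1

Syndrome = 10 (error at position 10)


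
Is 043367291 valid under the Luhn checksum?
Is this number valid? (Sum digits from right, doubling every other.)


Luhn sum = 40
40 mod 10 = 0

Valid (Luhn sum mod 10 = 0)


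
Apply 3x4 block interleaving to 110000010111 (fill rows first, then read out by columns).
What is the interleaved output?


Matrix:
  1100
  0001
  0111
Read columns: 100101001011

100101001011


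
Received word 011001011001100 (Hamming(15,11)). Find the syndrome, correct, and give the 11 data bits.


Syndrome = 7: error at position 7

Data: 10111001100 (corrected bit 7)


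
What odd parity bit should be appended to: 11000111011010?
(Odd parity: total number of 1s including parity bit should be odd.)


Number of 1s in data: 8
Parity bit: 1

1


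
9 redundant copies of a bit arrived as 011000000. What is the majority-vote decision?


Ones: 2 out of 9
Threshold: 5

0 (2/9 voted 1)


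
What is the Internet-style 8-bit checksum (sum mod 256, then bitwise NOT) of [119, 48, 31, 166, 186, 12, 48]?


Sum = 610 mod 256 = 98
Complement = 157

157


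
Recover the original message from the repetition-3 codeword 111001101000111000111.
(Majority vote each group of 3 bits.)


Groups: 111, 001, 101, 000, 111, 000, 111
Majority votes: 1010101

1010101


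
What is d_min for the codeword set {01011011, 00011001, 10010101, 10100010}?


Comparing all pairs, minimum distance: 2
Can detect 1 errors, correct 0 errors

2


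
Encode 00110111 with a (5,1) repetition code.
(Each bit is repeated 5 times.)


Each bit -> 5 copies

0000000000111111111100000111111111111111


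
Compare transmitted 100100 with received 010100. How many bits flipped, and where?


XOR: 110000

2 error(s) at position(s): 0, 1


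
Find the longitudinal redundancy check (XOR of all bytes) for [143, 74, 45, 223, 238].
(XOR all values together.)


XOR chain: 143 ^ 74 ^ 45 ^ 223 ^ 238 = 217

217


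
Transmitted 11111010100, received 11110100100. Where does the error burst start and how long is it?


XOR: 00001110000

Burst at position 4, length 3


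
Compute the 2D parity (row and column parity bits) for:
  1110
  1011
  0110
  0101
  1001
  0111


Row parities: 110001
Column parities: 1000

Row P: 110001, Col P: 1000, Corner: 1


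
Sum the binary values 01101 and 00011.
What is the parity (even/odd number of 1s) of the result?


01101 = 13
00011 = 3
Sum = 16 = 10000
1s count = 1

odd parity (1 ones in 10000)


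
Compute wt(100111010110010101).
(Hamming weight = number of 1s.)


Counting 1s in 100111010110010101

10


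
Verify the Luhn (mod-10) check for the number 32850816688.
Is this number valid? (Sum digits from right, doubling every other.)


Luhn sum = 48
48 mod 10 = 8

Invalid (Luhn sum mod 10 = 8)


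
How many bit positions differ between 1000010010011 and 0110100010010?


XOR: 1110110000001
Count of 1s: 6

6


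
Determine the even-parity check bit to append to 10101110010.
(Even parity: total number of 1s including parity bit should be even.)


Number of 1s in data: 6
Parity bit: 0

0


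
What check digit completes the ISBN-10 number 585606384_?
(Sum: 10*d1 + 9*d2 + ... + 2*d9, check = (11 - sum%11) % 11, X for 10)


Weighted sum: 278
278 mod 11 = 3

Check digit: 8


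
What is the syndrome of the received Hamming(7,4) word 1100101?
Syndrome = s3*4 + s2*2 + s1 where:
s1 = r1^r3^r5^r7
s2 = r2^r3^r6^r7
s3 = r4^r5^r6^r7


s1=1, s2=0, s3=0

Syndrome = 1 (error at position 1)


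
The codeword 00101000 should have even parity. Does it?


Number of 1s: 2

Yes, parity is correct (2 ones)


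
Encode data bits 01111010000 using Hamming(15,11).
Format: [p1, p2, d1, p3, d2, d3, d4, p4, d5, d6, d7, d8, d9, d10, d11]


Parity bits: p1=0, p2=1, p3=1, p4=0

010111101010000


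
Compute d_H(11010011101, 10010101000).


XOR: 01000110101
Count of 1s: 5

5


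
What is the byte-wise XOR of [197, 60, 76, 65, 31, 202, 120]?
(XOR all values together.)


XOR chain: 197 ^ 60 ^ 76 ^ 65 ^ 31 ^ 202 ^ 120 = 89

89


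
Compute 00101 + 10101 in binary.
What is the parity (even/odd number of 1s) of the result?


00101 = 5
10101 = 21
Sum = 26 = 11010
1s count = 3

odd parity (3 ones in 11010)


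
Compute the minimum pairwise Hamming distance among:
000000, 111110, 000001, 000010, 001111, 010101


Comparing all pairs, minimum distance: 1
Can detect 0 errors, correct 0 errors

1


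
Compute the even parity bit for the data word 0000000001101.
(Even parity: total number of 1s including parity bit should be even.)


Number of 1s in data: 3
Parity bit: 1

1


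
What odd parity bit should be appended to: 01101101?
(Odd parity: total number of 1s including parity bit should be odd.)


Number of 1s in data: 5
Parity bit: 0

0


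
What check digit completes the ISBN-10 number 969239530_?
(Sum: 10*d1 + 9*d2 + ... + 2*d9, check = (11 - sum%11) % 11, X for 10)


Weighted sum: 322
322 mod 11 = 3

Check digit: 8


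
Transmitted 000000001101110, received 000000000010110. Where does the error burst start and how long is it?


XOR: 000000001111000

Burst at position 8, length 4


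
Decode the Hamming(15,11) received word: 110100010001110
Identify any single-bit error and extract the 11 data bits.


Syndrome = 0: no error detected

Data: 00000001110 (no errors)


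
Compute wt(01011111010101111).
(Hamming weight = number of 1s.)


Counting 1s in 01011111010101111

12


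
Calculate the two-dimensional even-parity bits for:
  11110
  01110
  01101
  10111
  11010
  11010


Row parities: 011011
Column parities: 01010

Row P: 011011, Col P: 01010, Corner: 0


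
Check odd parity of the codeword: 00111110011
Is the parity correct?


Number of 1s: 7

Yes, parity is correct (7 ones)


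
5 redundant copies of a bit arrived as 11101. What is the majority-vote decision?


Ones: 4 out of 5
Threshold: 3

1 (4/5 voted 1)


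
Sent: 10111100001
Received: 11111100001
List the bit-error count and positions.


XOR: 01000000000

1 error(s) at position(s): 1


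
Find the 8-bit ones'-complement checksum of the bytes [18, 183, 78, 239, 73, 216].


Sum = 807 mod 256 = 39
Complement = 216

216


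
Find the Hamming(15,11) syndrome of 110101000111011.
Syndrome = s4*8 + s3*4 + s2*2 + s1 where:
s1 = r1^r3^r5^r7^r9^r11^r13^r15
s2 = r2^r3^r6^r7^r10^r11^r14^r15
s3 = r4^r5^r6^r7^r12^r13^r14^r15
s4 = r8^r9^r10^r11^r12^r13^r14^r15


s1=1, s2=0, s3=1, s4=1

Syndrome = 13 (error at position 13)


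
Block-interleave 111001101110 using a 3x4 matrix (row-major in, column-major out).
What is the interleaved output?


Matrix:
  1110
  0110
  1110
Read columns: 101111111000

101111111000


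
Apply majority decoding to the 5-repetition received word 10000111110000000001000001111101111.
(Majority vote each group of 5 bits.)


Groups: 10000, 11111, 00000, 00001, 00000, 11111, 01111
Majority votes: 0100011

0100011


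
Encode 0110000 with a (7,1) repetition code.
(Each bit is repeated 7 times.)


Each bit -> 7 copies

0000000111111111111110000000000000000000000000000


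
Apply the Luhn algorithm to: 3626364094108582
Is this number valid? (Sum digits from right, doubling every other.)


Luhn sum = 78
78 mod 10 = 8

Invalid (Luhn sum mod 10 = 8)


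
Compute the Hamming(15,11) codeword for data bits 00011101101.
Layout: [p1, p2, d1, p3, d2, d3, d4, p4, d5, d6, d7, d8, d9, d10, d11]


Parity bits: p1=0, p2=1, p3=0, p4=1

010000111101101


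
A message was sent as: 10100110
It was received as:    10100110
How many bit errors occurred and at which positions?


XOR: 00000000

0 errors (received matches sent)


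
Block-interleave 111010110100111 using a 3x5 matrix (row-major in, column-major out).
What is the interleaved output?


Matrix:
  11101
  01101
  00111
Read columns: 100110111001111

100110111001111


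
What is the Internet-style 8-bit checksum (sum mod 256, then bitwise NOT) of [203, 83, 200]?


Sum = 486 mod 256 = 230
Complement = 25

25


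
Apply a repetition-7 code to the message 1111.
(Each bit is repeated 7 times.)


Each bit -> 7 copies

1111111111111111111111111111


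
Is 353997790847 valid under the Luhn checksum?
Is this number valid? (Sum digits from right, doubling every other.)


Luhn sum = 79
79 mod 10 = 9

Invalid (Luhn sum mod 10 = 9)


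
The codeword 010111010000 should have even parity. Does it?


Number of 1s: 5

No, parity error (5 ones)


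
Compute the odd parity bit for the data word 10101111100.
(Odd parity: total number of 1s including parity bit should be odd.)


Number of 1s in data: 7
Parity bit: 0

0


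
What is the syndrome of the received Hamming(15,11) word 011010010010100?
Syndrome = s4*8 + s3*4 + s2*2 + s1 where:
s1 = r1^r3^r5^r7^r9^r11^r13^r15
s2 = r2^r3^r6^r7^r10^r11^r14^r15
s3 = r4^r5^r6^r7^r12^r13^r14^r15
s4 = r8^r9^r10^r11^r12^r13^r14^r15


s1=0, s2=1, s3=0, s4=1

Syndrome = 10 (error at position 10)


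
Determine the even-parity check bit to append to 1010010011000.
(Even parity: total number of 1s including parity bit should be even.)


Number of 1s in data: 5
Parity bit: 1

1


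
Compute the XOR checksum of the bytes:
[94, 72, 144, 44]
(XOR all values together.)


XOR chain: 94 ^ 72 ^ 144 ^ 44 = 170

170


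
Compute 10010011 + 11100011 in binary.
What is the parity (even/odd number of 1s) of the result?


10010011 = 147
11100011 = 227
Sum = 374 = 101110110
1s count = 6

even parity (6 ones in 101110110)


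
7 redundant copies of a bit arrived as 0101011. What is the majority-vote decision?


Ones: 4 out of 7
Threshold: 4

1 (4/7 voted 1)


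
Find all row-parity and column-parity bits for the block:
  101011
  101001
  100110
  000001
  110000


Row parities: 01110
Column parities: 010101

Row P: 01110, Col P: 010101, Corner: 1


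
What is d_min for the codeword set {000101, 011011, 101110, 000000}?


Comparing all pairs, minimum distance: 2
Can detect 1 errors, correct 0 errors

2


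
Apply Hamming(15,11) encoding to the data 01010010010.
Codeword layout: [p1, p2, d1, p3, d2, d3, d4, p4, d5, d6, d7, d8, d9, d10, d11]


Parity bits: p1=1, p2=1, p3=1, p4=0

110110100010010


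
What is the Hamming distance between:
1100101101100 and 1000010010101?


XOR: 0100111111001
Count of 1s: 8

8


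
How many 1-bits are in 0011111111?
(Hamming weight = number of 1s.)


Counting 1s in 0011111111

8


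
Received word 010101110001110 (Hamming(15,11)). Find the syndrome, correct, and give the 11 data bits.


Syndrome = 0: no error detected

Data: 00110001110 (no errors)


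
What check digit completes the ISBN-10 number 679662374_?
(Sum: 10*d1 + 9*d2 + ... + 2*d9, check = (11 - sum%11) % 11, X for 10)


Weighted sum: 324
324 mod 11 = 5

Check digit: 6


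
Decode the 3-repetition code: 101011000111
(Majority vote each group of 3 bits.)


Groups: 101, 011, 000, 111
Majority votes: 1101

1101


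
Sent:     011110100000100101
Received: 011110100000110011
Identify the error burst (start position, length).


XOR: 000000000000010110

Burst at position 13, length 4


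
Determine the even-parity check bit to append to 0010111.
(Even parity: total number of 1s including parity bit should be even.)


Number of 1s in data: 4
Parity bit: 0

0


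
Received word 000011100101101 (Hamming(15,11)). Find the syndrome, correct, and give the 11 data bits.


Syndrome = 0: no error detected

Data: 01110101101 (no errors)


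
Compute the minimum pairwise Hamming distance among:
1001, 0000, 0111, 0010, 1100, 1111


Comparing all pairs, minimum distance: 1
Can detect 0 errors, correct 0 errors

1


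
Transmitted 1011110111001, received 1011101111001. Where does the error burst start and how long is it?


XOR: 0000011000000

Burst at position 5, length 2


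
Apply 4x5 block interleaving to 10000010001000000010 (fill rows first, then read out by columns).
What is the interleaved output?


Matrix:
  10000
  01000
  10000
  00010
Read columns: 10100100000000010000

10100100000000010000


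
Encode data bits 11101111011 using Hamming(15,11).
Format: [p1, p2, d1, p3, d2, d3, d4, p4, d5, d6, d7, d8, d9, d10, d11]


Parity bits: p1=1, p2=0, p3=1, p4=0

101111001111011


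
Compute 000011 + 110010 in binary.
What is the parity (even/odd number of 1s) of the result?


000011 = 3
110010 = 50
Sum = 53 = 110101
1s count = 4

even parity (4 ones in 110101)


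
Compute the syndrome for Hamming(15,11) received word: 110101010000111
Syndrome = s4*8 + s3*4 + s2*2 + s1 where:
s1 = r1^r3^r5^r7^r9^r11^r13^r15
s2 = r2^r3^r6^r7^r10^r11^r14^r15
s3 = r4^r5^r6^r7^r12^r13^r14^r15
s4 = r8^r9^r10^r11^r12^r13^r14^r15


s1=1, s2=0, s3=1, s4=0

Syndrome = 5 (error at position 5)


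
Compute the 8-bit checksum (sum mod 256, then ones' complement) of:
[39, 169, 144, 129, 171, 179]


Sum = 831 mod 256 = 63
Complement = 192

192


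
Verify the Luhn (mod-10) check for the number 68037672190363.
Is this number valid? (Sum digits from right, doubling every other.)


Luhn sum = 52
52 mod 10 = 2

Invalid (Luhn sum mod 10 = 2)


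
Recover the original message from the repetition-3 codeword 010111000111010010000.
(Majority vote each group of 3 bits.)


Groups: 010, 111, 000, 111, 010, 010, 000
Majority votes: 0101000

0101000


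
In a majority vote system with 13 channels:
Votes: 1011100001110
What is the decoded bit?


Ones: 7 out of 13
Threshold: 7

1 (7/13 voted 1)


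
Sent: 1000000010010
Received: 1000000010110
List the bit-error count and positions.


XOR: 0000000000100

1 error(s) at position(s): 10


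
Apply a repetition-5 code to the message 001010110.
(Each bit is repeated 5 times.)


Each bit -> 5 copies

000000000011111000001111100000111111111100000


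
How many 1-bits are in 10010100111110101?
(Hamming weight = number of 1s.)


Counting 1s in 10010100111110101

10


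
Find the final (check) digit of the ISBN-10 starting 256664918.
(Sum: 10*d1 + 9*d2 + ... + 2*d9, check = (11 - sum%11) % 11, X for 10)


Weighted sum: 266
266 mod 11 = 2

Check digit: 9


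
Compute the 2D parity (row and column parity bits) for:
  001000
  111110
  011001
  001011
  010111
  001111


Row parities: 111100
Column parities: 111100

Row P: 111100, Col P: 111100, Corner: 0


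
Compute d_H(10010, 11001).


XOR: 01011
Count of 1s: 3

3


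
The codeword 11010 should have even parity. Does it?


Number of 1s: 3

No, parity error (3 ones)


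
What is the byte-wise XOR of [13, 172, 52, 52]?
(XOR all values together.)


XOR chain: 13 ^ 172 ^ 52 ^ 52 = 161

161


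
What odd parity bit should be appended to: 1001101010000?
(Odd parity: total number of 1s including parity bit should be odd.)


Number of 1s in data: 5
Parity bit: 0

0


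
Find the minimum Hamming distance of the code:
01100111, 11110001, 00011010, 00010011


Comparing all pairs, minimum distance: 2
Can detect 1 errors, correct 0 errors

2


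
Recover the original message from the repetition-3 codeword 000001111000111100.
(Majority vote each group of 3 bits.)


Groups: 000, 001, 111, 000, 111, 100
Majority votes: 001010

001010


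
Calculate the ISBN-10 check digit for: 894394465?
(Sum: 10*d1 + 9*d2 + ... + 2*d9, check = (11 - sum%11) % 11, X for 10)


Weighted sum: 332
332 mod 11 = 2

Check digit: 9


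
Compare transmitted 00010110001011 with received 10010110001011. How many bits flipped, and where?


XOR: 10000000000000

1 error(s) at position(s): 0


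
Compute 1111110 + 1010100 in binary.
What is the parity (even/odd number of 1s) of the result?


1111110 = 126
1010100 = 84
Sum = 210 = 11010010
1s count = 4

even parity (4 ones in 11010010)


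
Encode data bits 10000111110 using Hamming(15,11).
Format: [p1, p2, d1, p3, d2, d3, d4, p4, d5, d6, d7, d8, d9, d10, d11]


Parity bits: p1=1, p2=0, p3=1, p4=1

101100010111110


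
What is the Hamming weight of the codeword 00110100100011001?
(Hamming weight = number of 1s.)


Counting 1s in 00110100100011001

7


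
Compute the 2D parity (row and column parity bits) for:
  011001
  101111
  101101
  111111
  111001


Row parities: 11000
Column parities: 011101

Row P: 11000, Col P: 011101, Corner: 0


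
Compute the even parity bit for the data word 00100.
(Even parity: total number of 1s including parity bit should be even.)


Number of 1s in data: 1
Parity bit: 1

1


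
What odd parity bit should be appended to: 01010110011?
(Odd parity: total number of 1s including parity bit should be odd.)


Number of 1s in data: 6
Parity bit: 1

1


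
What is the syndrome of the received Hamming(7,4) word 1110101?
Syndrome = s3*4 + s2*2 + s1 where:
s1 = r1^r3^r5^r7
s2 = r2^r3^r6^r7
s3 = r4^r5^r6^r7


s1=0, s2=1, s3=0

Syndrome = 2 (error at position 2)


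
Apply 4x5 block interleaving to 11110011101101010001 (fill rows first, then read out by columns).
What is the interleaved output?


Matrix:
  11110
  01110
  11010
  10001
Read columns: 10111110110011100001

10111110110011100001


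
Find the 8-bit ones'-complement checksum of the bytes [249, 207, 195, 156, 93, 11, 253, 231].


Sum = 1395 mod 256 = 115
Complement = 140

140


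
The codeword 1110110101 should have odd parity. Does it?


Number of 1s: 7

Yes, parity is correct (7 ones)


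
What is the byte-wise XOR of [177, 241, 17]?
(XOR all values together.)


XOR chain: 177 ^ 241 ^ 17 = 81

81


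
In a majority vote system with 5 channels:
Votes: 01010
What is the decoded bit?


Ones: 2 out of 5
Threshold: 3

0 (2/5 voted 1)


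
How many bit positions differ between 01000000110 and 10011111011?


XOR: 11011111101
Count of 1s: 9

9


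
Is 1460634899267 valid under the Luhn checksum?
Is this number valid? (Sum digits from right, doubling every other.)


Luhn sum = 68
68 mod 10 = 8

Invalid (Luhn sum mod 10 = 8)


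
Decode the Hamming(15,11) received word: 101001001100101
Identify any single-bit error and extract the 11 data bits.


Syndrome = 5: error at position 5

Data: 11101100101 (corrected bit 5)


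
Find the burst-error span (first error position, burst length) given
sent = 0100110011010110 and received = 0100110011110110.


XOR: 0000000000100000

Burst at position 10, length 1


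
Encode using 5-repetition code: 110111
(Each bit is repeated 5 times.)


Each bit -> 5 copies

111111111100000111111111111111


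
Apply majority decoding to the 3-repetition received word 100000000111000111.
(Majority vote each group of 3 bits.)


Groups: 100, 000, 000, 111, 000, 111
Majority votes: 000101

000101


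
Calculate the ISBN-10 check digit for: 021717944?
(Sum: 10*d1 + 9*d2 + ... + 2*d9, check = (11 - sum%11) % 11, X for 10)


Weighted sum: 172
172 mod 11 = 7

Check digit: 4


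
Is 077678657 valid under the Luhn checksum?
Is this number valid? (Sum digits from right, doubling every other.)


Luhn sum = 43
43 mod 10 = 3

Invalid (Luhn sum mod 10 = 3)


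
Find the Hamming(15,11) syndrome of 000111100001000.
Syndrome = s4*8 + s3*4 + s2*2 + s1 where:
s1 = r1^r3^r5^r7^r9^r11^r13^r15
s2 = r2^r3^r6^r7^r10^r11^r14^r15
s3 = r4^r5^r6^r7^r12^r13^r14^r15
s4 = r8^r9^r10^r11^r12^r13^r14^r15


s1=0, s2=0, s3=1, s4=1

Syndrome = 12 (error at position 12)


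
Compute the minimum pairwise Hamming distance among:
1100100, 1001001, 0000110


Comparing all pairs, minimum distance: 3
Can detect 2 errors, correct 1 errors

3


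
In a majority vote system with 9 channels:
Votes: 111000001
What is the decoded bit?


Ones: 4 out of 9
Threshold: 5

0 (4/9 voted 1)


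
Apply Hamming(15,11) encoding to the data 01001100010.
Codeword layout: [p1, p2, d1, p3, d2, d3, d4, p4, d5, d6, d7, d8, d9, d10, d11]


Parity bits: p1=0, p2=0, p3=0, p4=1

000010011100010


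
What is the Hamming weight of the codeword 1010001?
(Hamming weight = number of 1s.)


Counting 1s in 1010001

3


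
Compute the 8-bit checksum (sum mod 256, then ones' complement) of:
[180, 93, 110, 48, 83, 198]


Sum = 712 mod 256 = 200
Complement = 55

55


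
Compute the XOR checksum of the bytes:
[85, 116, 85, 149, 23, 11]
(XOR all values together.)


XOR chain: 85 ^ 116 ^ 85 ^ 149 ^ 23 ^ 11 = 253

253
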